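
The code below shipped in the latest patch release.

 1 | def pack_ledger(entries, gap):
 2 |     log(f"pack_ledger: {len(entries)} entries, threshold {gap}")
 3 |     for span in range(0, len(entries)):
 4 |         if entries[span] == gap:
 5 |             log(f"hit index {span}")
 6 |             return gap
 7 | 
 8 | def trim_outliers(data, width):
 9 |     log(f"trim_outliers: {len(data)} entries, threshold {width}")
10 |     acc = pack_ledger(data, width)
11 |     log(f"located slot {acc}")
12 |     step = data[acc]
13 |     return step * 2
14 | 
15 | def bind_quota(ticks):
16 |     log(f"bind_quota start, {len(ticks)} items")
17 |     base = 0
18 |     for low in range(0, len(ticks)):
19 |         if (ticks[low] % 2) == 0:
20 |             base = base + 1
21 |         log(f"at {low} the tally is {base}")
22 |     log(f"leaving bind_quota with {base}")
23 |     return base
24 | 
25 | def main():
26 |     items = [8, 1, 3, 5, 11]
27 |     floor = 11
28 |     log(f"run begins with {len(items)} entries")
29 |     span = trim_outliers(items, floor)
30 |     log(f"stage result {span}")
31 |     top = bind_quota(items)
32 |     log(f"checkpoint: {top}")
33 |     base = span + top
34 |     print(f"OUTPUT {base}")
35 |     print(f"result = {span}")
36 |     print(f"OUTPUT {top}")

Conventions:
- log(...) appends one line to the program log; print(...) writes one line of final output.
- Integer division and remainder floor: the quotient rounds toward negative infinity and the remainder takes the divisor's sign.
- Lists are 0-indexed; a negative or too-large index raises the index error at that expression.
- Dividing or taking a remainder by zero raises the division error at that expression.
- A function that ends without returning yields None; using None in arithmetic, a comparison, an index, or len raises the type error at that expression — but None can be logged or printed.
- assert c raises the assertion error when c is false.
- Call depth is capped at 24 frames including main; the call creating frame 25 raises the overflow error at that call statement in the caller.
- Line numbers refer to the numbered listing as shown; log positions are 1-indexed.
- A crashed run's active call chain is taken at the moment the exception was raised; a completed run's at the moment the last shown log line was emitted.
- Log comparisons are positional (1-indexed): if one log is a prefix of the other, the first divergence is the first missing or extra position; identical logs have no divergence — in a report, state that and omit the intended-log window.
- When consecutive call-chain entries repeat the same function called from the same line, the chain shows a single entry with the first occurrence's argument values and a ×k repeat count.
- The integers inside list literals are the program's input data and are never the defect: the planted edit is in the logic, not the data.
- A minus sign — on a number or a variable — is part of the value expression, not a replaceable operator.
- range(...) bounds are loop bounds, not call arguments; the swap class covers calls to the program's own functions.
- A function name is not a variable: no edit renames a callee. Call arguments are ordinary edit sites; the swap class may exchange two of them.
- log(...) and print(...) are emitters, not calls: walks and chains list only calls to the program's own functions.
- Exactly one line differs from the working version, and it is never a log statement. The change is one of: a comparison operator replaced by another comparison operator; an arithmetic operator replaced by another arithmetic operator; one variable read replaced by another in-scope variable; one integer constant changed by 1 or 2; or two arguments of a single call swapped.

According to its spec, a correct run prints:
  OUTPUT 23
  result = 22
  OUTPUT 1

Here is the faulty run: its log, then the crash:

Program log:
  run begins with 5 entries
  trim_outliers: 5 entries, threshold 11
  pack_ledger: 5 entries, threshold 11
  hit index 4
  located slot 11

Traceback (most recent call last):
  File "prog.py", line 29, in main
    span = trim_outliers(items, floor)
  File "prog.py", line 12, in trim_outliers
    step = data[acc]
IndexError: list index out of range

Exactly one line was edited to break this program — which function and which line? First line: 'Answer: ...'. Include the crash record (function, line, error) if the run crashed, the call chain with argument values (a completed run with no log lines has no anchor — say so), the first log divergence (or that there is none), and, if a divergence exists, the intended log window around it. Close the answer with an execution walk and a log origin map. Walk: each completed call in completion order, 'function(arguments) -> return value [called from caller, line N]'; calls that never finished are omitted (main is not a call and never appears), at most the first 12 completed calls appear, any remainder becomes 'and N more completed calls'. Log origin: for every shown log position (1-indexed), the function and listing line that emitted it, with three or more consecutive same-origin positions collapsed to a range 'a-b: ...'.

Answer: the defect is in pack_ledger at line 6.
Key observation: The earliest visible damage is log position 5 — 'located slot 11' rather than the intended 'located slot 4'.
Crash: trim_outliers, line 12, IndexError.
Call chain: main -> trim_outliers([8, 1, 3, 5, 11], 11) (called at line 29).
First divergence: at position 5 the run shows 'located slot 11' where the working version logs 'located slot 4'.
Intended log window:
  3: pack_ledger: 5 entries, threshold 11
  4: hit index 4
  5: located slot 4
  6: stage result 22
Execution walk:
  pack_ledger([8, 1, 3, 5, 11], 11) -> 11  [called from trim_outliers, line 10]
Log origin:
  1: from main, line 28
  2: from trim_outliers, line 9
  3: from pack_ledger, line 2
  4: from pack_ledger, line 5
  5: from trim_outliers, line 11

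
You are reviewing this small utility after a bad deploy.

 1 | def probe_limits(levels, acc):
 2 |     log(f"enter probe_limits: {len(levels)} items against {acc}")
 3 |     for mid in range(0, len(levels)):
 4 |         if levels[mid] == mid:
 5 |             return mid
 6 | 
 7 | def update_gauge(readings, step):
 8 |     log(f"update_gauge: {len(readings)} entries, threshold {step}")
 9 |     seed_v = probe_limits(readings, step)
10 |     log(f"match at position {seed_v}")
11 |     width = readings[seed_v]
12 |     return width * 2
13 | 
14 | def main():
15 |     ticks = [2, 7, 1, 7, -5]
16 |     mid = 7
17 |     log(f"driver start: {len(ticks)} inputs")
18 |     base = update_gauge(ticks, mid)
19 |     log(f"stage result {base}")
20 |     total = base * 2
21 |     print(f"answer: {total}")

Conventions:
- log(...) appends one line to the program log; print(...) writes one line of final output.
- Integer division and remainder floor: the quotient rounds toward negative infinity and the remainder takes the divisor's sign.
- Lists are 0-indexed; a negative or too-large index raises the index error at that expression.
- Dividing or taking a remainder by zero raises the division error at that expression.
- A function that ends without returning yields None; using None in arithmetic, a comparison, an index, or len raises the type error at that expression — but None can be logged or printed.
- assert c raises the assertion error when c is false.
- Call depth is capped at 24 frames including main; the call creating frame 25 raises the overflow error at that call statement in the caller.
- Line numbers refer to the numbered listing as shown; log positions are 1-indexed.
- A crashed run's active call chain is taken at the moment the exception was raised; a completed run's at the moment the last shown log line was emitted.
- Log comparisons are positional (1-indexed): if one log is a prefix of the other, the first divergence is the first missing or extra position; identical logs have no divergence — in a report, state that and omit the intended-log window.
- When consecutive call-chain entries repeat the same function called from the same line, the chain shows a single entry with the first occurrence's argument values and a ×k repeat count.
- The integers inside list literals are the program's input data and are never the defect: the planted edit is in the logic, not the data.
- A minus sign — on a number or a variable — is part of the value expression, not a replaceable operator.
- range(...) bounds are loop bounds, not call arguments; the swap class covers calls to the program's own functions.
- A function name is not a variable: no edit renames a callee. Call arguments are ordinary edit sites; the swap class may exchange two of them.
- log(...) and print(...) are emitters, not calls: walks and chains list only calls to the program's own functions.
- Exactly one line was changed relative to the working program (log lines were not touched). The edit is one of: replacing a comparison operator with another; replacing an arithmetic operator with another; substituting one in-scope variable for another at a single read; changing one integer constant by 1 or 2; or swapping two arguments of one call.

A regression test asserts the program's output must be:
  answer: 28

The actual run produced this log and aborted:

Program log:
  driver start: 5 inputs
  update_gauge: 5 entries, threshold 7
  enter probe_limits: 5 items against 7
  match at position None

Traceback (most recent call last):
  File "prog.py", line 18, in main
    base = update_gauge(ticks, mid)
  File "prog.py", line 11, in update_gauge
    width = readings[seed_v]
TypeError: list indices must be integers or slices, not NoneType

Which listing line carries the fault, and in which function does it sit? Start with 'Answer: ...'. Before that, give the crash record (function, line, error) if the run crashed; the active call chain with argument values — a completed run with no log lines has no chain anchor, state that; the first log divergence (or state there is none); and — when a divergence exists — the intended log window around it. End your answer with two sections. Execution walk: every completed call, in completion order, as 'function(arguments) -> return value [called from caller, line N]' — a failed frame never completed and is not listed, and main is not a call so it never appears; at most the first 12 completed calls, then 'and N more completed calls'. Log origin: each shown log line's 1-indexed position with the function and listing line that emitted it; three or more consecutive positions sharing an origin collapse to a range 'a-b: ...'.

Answer: the defect is in probe_limits at line 4.
The tell: Position 4 is the first bad log line: 'match at position None' should read 'match at position 1'.
Crash: update_gauge, line 11, TypeError.
Call chain: main -> update_gauge([2, 7, 1, 7, -5], 7) (called at line 18).
First divergence: at position 4 the run shows 'match at position None' where the working version logs 'match at position 1'.
Intended log window:
  2: update_gauge: 5 entries, threshold 7
  3: enter probe_limits: 5 items against 7
  4: match at position 1
  5: stage result 14
Execution walk:
  probe_limits([2, 7, 1, 7, -5], 7) -> None  [called from update_gauge, line 9]
Log origin:
  1: emitted by main (line 17)
  2: emitted by update_gauge (line 8)
  3: emitted by probe_limits (line 2)
  4: emitted by update_gauge (line 10)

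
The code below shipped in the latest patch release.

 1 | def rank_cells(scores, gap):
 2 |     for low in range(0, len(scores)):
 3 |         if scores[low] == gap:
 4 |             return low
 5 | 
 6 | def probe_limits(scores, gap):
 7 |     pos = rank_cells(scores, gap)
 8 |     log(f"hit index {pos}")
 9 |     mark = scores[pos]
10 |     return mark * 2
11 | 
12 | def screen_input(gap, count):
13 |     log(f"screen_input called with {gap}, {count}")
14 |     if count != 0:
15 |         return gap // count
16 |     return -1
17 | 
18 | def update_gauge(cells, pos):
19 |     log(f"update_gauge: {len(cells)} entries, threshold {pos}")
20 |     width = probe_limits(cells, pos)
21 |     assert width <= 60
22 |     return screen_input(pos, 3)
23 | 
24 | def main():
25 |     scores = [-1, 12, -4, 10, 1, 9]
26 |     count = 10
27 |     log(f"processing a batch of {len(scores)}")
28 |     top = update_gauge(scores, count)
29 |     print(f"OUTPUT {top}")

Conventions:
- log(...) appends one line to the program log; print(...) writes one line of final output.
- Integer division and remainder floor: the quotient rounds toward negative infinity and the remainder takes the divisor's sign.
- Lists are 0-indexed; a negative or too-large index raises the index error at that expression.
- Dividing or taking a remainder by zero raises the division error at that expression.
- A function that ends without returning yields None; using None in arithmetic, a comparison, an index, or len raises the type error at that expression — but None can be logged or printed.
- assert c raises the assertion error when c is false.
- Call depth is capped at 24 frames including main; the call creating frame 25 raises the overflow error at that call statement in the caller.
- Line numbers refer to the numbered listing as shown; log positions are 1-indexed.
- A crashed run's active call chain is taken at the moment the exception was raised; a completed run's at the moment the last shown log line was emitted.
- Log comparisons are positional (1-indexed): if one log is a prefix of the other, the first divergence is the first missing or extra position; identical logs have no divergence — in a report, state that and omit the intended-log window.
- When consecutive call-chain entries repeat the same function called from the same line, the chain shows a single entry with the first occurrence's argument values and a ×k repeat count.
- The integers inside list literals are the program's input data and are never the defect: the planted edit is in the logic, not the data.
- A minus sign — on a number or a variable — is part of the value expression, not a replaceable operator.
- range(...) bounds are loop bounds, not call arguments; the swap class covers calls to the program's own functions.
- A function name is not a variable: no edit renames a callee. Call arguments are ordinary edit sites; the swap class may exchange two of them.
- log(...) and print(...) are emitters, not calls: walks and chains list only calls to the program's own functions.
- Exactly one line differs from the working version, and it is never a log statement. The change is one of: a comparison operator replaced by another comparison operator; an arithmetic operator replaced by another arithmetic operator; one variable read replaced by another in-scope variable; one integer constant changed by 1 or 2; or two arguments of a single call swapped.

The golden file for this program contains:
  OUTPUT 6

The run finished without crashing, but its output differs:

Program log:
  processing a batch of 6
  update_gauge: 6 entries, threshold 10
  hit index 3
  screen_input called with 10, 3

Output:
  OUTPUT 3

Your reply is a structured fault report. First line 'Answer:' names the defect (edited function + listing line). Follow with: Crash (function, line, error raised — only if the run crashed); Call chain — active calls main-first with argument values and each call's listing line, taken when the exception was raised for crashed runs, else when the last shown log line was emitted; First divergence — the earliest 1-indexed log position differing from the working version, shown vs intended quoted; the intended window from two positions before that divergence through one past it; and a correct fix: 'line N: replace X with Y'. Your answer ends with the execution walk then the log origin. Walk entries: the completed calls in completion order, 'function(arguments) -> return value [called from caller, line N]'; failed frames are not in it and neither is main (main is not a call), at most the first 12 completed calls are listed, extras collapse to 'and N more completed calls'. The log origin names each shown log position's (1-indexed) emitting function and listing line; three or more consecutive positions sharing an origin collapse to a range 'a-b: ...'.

Answer: the defect is in update_gauge at line 22.
Core observation: The earliest visible damage is log position 4 — 'screen_input called with 10, 3' rather than the intended 'screen_input called with 20, 3'.
Call chain: main -> update_gauge([-1, 12, -4, 10, 1, 9], 10) (called at line 28) -> screen_input(10, 3) (called at line 22).
First divergence: position 4; shown 'screen_input called with 10, 3' vs intended 'screen_input called with 20, 3'.
Intended log window:
  2: update_gauge: 6 entries, threshold 10
  3: hit index 3
  4: screen_input called with 20, 3
Execution walk:
  rank_cells([-1, 12, -4, 10, 1, 9], 10) -> 3  [called from probe_limits, line 7]
  probe_limits([-1, 12, -4, 10, 1, 9], 10) -> 20  [called from update_gauge, line 20]
  screen_input(10, 3) -> 3  [called from update_gauge, line 22]
  update_gauge([-1, 12, -4, 10, 1, 9], 10) -> 3  [called from main, line 28]
Log origin:
  1: from main, line 27
  2: from update_gauge, line 19
  3: from probe_limits, line 8
  4: from screen_input, line 13
A correct fix: line 22: replace `pos` with `width`.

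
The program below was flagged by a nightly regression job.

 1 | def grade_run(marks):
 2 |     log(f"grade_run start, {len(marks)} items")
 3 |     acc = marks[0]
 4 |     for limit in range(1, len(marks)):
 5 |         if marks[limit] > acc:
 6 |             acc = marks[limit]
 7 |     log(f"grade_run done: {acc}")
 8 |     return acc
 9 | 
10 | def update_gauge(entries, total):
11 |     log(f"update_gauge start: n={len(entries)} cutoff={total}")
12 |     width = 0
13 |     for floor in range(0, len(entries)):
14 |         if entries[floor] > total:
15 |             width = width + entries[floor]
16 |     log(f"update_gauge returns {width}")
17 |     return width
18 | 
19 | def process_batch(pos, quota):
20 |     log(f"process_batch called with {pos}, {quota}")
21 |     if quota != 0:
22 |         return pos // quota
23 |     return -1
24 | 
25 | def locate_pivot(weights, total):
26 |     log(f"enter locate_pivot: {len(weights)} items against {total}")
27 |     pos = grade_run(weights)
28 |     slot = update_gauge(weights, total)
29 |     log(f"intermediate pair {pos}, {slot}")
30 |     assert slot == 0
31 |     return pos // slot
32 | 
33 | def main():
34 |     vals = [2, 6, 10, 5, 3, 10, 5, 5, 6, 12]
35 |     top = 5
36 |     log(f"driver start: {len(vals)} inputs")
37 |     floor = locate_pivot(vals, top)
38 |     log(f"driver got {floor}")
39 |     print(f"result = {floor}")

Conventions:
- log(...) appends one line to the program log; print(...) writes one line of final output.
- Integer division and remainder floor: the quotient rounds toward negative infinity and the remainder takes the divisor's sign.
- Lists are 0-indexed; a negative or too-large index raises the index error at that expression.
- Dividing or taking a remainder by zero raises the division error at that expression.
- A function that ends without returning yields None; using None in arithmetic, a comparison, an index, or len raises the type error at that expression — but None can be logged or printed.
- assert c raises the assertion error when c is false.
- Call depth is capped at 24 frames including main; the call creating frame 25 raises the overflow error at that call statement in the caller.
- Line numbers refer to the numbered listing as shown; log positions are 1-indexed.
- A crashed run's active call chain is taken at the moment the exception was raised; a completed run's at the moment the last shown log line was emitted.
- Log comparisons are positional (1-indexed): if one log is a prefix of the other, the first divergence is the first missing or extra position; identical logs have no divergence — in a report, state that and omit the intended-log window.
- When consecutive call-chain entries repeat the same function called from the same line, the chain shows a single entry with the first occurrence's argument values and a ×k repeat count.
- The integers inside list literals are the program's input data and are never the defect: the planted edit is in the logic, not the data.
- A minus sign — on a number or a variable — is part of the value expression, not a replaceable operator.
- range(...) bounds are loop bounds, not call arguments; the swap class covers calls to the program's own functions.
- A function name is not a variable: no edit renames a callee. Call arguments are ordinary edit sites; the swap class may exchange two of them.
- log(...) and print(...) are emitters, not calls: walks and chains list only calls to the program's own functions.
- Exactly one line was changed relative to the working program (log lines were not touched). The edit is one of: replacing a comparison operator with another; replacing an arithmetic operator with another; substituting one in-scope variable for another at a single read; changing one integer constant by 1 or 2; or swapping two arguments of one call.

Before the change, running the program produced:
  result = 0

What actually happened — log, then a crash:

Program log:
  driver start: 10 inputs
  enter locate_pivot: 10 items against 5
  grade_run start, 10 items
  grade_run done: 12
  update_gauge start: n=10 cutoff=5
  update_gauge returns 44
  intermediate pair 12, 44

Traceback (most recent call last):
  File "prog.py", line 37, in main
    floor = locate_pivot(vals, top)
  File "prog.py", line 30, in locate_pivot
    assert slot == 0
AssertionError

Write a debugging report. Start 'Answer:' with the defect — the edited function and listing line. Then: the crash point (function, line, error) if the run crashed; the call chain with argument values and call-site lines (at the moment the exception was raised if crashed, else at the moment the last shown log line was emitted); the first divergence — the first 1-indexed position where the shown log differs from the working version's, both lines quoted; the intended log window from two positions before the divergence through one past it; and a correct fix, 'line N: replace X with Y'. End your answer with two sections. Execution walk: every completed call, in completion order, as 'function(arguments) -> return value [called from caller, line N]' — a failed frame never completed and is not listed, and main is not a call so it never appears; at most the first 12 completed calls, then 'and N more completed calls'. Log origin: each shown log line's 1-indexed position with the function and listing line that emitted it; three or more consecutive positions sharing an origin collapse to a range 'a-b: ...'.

Answer: the defect is in locate_pivot at line 30.
The tell: The shown log is a 7-line prefix of the intended one, whose next entry is 'driver got 0'.
Crash: locate_pivot, line 30, AssertionError.
Call chain: main -> locate_pivot([2, 6, 10, 5, 3, 10, 5, 5, 6, 12], 5) (called at line 37).
First divergence: position 8 — after 7 matching lines the faulty run goes silent; intended next line 'driver got 0'.
Intended log window:
  6: update_gauge returns 44
  7: intermediate pair 12, 44
  8: driver got 0
Execution walk:
  grade_run([2, 6, 10, 5, 3, 10, 5, 5, 6, 12]) -> 12  [called from locate_pivot, line 27]
  update_gauge([2, 6, 10, 5, 3, 10, 5, 5, 6, 12], 5) -> 44  [called from locate_pivot, line 28]
Origin of each log line:
  1: from main, line 36
  2: from locate_pivot, line 26
  3: from grade_run, line 2
  4: from grade_run, line 7
  5: from update_gauge, line 11
  6: from update_gauge, line 16
  7: from locate_pivot, line 29
A correct fix: line 30: replace `==` with `>`.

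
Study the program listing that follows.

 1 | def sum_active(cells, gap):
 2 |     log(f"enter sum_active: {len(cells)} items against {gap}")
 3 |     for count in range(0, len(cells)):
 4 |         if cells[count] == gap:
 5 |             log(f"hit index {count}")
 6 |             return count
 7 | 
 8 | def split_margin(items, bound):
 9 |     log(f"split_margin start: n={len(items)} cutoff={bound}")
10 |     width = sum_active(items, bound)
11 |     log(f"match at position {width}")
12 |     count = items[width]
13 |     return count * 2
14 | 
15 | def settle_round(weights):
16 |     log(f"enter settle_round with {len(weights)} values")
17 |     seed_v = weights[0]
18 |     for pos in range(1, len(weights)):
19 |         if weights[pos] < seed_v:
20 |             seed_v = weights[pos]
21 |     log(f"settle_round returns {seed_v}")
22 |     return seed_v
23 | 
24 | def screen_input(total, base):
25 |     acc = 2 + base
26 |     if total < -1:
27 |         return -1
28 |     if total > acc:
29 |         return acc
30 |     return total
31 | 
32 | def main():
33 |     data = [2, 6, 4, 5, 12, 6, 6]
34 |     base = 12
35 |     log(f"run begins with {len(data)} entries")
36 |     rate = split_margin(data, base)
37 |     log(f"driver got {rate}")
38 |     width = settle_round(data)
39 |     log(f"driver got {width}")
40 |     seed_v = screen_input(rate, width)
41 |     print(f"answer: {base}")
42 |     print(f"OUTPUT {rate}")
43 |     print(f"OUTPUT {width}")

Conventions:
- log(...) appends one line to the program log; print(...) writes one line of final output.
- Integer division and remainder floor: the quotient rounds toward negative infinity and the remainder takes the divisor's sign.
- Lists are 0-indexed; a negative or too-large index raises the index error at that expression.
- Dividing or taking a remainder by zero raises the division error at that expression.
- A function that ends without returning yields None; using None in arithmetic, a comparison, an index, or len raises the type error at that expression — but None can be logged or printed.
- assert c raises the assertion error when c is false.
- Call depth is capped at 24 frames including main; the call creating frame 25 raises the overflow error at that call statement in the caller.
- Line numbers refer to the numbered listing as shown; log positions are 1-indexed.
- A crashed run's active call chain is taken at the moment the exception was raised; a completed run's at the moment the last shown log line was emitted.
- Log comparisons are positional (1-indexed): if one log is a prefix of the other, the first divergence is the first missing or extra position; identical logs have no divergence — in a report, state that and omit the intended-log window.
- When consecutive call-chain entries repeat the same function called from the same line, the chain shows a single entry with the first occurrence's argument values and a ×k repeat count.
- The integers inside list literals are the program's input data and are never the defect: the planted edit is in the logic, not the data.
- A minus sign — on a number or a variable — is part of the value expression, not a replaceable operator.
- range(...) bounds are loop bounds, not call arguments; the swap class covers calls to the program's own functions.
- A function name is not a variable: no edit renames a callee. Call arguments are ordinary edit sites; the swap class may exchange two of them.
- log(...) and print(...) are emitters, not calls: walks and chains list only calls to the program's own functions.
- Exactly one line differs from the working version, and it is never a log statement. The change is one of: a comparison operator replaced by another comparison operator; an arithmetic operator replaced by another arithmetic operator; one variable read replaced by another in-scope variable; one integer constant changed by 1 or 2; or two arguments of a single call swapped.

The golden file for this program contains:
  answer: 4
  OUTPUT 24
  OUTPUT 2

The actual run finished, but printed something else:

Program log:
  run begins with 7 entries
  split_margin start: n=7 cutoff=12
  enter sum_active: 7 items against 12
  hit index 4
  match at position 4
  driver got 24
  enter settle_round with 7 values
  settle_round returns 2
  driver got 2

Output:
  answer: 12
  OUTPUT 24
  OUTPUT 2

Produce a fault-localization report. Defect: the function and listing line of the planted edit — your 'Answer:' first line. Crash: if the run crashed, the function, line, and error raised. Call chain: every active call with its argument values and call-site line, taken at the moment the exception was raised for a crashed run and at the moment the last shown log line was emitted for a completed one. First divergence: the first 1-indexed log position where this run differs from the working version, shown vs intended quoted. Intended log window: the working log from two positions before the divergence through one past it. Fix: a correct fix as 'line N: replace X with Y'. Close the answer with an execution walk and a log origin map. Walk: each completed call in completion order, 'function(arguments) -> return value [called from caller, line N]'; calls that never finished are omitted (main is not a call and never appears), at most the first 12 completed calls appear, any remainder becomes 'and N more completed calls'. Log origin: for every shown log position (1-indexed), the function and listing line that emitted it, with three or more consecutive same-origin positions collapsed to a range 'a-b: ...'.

Answer: the defect is in main at line 41.
Core observation: Every logged value matches the working version; the printed result is what differs.
Call chain: main.
First divergence: none (the log streams are identical).
Execution walk:
  sum_active([2, 6, 4, 5, 12, 6, 6], 12) -> 4  [called from split_margin, line 10]
  split_margin([2, 6, 4, 5, 12, 6, 6], 12) -> 24  [called from main, line 36]
  settle_round([2, 6, 4, 5, 12, 6, 6]) -> 2  [called from main, line 38]
  screen_input(24, 2) -> 4  [called from main, line 40]
Log origins:
  1: logged in main at line 35
  2: logged in split_margin at line 9
  3: logged in sum_active at line 2
  4: logged in sum_active at line 5
  5: logged in split_margin at line 11
  6: logged in main at line 37
  7: logged in settle_round at line 16
  8: logged in settle_round at line 21
  9: logged in main at line 39
A correct fix: line 41: replace `base` with `seed_v`.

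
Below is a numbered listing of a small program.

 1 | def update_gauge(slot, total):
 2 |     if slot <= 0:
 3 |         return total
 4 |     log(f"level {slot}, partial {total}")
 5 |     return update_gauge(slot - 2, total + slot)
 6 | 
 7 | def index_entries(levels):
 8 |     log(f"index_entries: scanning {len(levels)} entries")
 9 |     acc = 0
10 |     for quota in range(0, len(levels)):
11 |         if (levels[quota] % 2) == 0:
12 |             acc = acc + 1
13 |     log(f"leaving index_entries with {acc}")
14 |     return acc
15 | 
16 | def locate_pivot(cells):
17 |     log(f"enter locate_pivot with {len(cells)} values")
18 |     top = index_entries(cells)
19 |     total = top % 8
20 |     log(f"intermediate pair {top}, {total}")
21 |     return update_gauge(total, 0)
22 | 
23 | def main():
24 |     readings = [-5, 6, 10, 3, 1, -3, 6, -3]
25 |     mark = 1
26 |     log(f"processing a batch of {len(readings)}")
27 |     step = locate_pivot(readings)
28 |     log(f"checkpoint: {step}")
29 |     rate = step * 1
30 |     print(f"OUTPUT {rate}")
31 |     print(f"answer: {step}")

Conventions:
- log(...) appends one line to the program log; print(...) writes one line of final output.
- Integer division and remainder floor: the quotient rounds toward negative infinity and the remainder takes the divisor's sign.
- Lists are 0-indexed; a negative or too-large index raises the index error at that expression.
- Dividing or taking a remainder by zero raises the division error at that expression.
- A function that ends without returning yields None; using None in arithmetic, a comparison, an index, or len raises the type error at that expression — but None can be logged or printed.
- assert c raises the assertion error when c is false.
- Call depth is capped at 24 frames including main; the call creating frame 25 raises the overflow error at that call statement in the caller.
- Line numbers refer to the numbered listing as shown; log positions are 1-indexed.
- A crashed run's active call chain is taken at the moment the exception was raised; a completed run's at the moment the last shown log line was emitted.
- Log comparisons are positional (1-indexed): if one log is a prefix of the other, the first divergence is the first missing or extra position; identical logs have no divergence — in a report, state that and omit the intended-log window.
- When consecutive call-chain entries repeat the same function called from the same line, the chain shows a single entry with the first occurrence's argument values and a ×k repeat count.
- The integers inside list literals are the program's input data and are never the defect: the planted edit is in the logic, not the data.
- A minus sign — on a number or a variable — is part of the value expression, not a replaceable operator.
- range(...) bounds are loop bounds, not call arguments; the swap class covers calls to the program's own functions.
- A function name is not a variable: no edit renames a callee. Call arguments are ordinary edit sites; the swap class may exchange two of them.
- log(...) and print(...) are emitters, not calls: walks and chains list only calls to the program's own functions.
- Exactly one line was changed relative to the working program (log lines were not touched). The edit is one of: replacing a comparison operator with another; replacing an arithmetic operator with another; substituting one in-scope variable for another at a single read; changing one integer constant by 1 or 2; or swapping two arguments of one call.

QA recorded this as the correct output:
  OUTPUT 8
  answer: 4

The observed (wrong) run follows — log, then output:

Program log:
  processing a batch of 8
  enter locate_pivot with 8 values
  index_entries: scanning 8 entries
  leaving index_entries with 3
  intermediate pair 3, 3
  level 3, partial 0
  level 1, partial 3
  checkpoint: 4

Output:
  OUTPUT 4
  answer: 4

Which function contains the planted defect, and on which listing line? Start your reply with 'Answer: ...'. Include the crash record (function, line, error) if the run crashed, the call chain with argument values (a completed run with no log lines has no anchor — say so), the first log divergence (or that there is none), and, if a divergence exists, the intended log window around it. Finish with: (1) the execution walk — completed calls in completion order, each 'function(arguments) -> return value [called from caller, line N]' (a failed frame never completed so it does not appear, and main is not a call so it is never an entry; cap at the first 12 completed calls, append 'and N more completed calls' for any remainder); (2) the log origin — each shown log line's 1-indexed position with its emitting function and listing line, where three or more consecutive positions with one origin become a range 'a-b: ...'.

Answer: the defect is in main at line 29.
Key fact: The logs agree in full; only the final output differs.
Call chain: main.
First divergence: none — the logs agree in full.
Execution walk:
  index_entries([-5, 6, 10, 3, 1, -3, 6, -3]) -> 3  [called from locate_pivot, line 18]
  update_gauge(-1, 4) -> 4  [called from update_gauge, line 5]
  update_gauge(1, 3) -> 4  [called from update_gauge, line 5]
  update_gauge(3, 0) -> 4  [called from locate_pivot, line 21]
  locate_pivot([-5, 6, 10, 3, 1, -3, 6, -3]) -> 4  [called from main, line 27]
Log origins:
  1: from main, line 26
  2: from locate_pivot, line 17
  3: from index_entries, line 8
  4: from index_entries, line 13
  5: from locate_pivot, line 20
  6: from update_gauge, line 4
  7: from update_gauge, line 4
  8: from main, line 28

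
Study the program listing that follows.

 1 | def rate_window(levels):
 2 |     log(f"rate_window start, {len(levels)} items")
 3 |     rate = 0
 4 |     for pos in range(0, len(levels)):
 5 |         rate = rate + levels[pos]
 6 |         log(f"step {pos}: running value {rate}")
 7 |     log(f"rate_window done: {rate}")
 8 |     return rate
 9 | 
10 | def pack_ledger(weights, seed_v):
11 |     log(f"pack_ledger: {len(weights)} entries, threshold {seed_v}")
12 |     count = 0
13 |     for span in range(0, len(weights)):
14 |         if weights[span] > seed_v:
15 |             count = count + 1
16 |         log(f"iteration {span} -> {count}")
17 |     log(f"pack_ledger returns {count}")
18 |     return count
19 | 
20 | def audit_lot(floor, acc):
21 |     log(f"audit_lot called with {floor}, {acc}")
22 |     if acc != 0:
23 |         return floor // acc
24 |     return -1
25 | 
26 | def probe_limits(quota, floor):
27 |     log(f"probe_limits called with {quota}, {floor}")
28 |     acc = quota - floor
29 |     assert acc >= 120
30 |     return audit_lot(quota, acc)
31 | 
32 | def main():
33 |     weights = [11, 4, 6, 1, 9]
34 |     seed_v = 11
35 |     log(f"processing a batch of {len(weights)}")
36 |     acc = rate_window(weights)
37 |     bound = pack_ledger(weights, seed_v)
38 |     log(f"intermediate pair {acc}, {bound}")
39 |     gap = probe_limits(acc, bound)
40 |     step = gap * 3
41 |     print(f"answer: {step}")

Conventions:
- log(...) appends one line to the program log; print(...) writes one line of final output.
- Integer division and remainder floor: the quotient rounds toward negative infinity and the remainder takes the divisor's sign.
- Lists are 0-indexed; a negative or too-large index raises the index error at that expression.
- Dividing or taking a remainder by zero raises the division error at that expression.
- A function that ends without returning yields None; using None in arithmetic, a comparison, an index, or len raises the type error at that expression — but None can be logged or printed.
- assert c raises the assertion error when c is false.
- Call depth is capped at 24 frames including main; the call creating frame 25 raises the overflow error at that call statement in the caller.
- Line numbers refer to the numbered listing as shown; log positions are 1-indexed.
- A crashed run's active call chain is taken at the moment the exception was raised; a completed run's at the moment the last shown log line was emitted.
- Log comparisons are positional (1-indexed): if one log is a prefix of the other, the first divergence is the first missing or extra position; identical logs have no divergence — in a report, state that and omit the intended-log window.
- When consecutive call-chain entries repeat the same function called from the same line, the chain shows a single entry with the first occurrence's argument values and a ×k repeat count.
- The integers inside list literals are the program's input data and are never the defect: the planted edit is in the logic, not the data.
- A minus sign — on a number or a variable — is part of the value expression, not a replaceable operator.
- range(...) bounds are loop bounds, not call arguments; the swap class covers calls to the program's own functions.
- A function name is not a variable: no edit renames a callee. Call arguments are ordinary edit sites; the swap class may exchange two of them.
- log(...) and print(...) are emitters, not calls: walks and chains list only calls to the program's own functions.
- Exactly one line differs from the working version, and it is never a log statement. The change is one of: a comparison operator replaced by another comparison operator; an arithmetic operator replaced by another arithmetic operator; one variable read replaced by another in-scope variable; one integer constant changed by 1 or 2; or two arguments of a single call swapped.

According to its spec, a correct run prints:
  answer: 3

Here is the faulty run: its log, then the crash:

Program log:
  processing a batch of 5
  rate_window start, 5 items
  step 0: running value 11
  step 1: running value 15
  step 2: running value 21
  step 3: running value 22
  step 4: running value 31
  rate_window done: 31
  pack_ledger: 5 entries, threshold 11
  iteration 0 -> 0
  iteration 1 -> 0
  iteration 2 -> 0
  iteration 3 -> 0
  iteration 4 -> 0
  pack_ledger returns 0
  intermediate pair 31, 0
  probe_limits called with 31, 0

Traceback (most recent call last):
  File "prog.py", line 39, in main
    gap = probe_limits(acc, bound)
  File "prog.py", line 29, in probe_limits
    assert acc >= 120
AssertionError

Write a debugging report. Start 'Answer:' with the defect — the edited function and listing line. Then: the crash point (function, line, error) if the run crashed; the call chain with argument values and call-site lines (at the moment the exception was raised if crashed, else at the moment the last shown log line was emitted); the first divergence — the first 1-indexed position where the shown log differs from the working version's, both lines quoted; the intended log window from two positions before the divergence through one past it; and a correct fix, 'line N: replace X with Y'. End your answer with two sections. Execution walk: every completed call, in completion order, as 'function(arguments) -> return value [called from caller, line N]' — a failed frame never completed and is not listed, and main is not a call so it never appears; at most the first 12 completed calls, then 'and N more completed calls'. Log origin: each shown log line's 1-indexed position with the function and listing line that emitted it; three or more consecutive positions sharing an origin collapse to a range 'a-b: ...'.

Answer: the defect is in probe_limits at line 29.
Key fact: The log ends early — 17 lines, where the working version next logs 'audit_lot called with 31, 31'.
Crash: probe_limits, line 29, AssertionError.
Call chain: main -> probe_limits(31, 0) (called at line 39).
First divergence: position 18 — the faulty run's log ends after 17 lines; the working version continues with 'audit_lot called with 31, 31'.
Intended log window:
  16: intermediate pair 31, 0
  17: probe_limits called with 31, 0
  18: audit_lot called with 31, 31
Execution walk:
  rate_window([11, 4, 6, 1, 9]) -> 31  [called from main, line 36]
  pack_ledger([11, 4, 6, 1, 9], 11) -> 0  [called from main, line 37]
Log line origins:
  1 — main, line 35
  2 — rate_window, line 2
  3-7 — rate_window, line 6
  8 — rate_window, line 7
  9 — pack_ledger, line 11
  10-14 — pack_ledger, line 16
  15 — pack_ledger, line 17
  16 — main, line 38
  17 — probe_limits, line 27
A correct fix: line 29: replace `>=` with `<=`.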